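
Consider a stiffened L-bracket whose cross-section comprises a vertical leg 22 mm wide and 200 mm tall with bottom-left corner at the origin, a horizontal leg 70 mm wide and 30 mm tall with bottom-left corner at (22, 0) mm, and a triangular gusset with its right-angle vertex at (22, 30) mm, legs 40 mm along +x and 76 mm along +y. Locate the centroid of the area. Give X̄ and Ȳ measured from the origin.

X̄ = 27.66 mm, Ȳ = 69.28 mm

Part | A | x̄ᵢ | ȳᵢ | A·x̄ᵢ | A·ȳᵢ
vertical leg | 4400.00 | 11.00 | 100.00 | 48400.00 | 440000.00
horizontal leg | 2100.00 | 57.00 | 15.00 | 119700.00 | 31500.00
gusset | 1520.00 | 35.33 | 55.33 | 53706.67 | 84106.67
Σ | 8020.00 |  |  | 221806.67 | 555606.67
X̄ = 221806.67 / 8020.00 = 27.66 mm
Ȳ = 555606.67 / 8020.00 = 69.28 mm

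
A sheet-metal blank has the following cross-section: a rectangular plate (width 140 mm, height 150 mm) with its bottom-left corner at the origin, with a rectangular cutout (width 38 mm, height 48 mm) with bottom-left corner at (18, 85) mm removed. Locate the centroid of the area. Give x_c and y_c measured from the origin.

Part | A | x̄ᵢ | ȳᵢ | A·x̄ᵢ | A·ȳᵢ
plate | 21000.00 | 70.00 | 75.00 | 1470000.00 | 1575000.00
hole | -1824.00 | 37.00 | 109.00 | -67488.00 | -198816.00
Σ | 19176.00 |  |  | 1402512.00 | 1376184.00
x_c = 1402512.00 / 19176.00 = 73.14 mm
y_c = 1376184.00 / 19176.00 = 71.77 mm

x_c = 73.14 mm, y_c = 71.77 mm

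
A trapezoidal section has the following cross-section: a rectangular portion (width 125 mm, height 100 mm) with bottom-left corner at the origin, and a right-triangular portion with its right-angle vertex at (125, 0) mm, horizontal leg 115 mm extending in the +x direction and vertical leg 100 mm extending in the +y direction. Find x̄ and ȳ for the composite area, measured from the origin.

x̄ = 94.27 mm, ȳ = 44.75 mm

rectangular portion: A = 125 × 100 = 12500.00, centroid at (62.50, 50.00).
triangular portion: A = ½·115·100 = 5750.00, centroid at (163.33, 33.33).
ΣA = 18250.00 mm²
ΣAx̄ = (12500.00)(62.50) + (5750.00)(163.33) = 1720416.67 mm³
ΣAȳ = (12500.00)(50.00) + (5750.00)(33.33) = 816666.67 mm³
x̄ = 1720416.67 / 18250.00 = 94.27 mm
ȳ = 816666.67 / 18250.00 = 44.75 mm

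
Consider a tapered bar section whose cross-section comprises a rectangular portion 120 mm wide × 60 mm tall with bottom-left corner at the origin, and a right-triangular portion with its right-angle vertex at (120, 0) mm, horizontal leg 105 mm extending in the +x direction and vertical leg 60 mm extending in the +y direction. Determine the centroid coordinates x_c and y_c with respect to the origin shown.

rectangular portion: A = 120 × 60 = 7200.00, centroid at (60.00, 30.00).
triangular portion: A = ½·105·60 = 3150.00, centroid at (155.00, 20.00).
ΣA = 10350.00 mm², ΣAx_c = 920250.00 mm³, ΣAy_c = 279000.00 mm³.
x_c = 920250.00/10350.00 = 88.91 mm; y_c = 279000.00/10350.00 = 26.96 mm.

x_c = 88.91 mm, y_c = 26.96 mm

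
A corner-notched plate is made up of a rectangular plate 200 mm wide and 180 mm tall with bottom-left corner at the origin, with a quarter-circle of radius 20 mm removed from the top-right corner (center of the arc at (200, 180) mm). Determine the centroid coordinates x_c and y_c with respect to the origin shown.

x_c = 99.19 mm, y_c = 89.28 mm

plate: A = 200 × 180 = 36000.00, centroid at (100.00, 90.00).
removed quarter-circle: A = −¼π·20² = -314.16, centroid at (191.51, 171.51).
ΣA = 35685.84 mm²
ΣAx_c = (36000.00)(100.00) + (-314.16)(191.51) = 3539834.81 mm³
ΣAy_c = (36000.00)(90.00) + (-314.16)(171.51) = 3186118.00 mm³
x_c = 3539834.81 / 35685.84 = 99.19 mm
y_c = 3186118.00 / 35685.84 = 89.28 mm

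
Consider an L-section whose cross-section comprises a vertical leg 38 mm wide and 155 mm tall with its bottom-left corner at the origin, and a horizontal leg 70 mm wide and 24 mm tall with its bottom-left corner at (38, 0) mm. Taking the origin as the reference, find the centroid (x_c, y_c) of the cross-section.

Part | A | x̄ᵢ | ȳᵢ | A·x̄ᵢ | A·ȳᵢ
vertical leg | 5890.00 | 19.00 | 77.50 | 111910.00 | 456475.00
horizontal leg | 1680.00 | 73.00 | 12.00 | 122640.00 | 20160.00
Σ | 7570.00 |  |  | 234550.00 | 476635.00
x_c = 234550.00 / 7570.00 = 30.98 mm
y_c = 476635.00 / 7570.00 = 62.96 mm

x_c = 30.98 mm, y_c = 62.96 mm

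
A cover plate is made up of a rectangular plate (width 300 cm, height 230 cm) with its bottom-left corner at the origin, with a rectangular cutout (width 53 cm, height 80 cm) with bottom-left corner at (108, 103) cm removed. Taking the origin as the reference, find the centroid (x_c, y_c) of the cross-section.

x_c = 151.01 cm, y_c = 113.17 cm

Part | A | x̄ᵢ | ȳᵢ | A·x̄ᵢ | A·ȳᵢ
plate | 69000.00 | 150.00 | 115.00 | 10350000.00 | 7935000.00
hole | -4240.00 | 134.50 | 143.00 | -570280.00 | -606320.00
Σ | 64760.00 |  |  | 9779720.00 | 7328680.00
x_c = 9779720.00 / 64760.00 = 151.01 cm
y_c = 7328680.00 / 64760.00 = 113.17 cm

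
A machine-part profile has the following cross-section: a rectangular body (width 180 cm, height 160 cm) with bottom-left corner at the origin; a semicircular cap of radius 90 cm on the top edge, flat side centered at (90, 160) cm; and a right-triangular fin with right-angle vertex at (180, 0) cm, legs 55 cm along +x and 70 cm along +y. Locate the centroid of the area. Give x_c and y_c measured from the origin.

Part | A | x̄ᵢ | ȳᵢ | A·x̄ᵢ | A·ȳᵢ
rectangular body | 28800.00 | 90.00 | 80.00 | 2592000.00 | 2304000.00
semicircular top | 12723.45 | 90.00 | 198.20 | 1145110.52 | 2521752.04
triangular fin | 1925.00 | 198.33 | 23.33 | 381791.67 | 44916.67
Σ | 43448.45 |  |  | 4118902.19 | 4870668.71
x_c = 4118902.19 / 43448.45 = 94.80 cm
y_c = 4870668.71 / 43448.45 = 112.10 cm

x_c = 94.80 cm, y_c = 112.10 cm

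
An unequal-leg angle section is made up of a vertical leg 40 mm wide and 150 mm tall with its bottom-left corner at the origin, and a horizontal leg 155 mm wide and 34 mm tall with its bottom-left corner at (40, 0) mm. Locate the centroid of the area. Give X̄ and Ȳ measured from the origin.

X̄ = 65.59 mm, Ȳ = 47.88 mm

vertical leg: A = 40 × 150 = 6000.00, centroid at (20.00, 75.00).
horizontal leg: A = 155 × 34 = 5270.00, centroid at (117.50, 17.00).
ΣA = 11270.00 mm², ΣAX̄ = 739225.00 mm³, ΣAȲ = 539590.00 mm³.
X̄ = 739225.00/11270.00 = 65.59 mm; Ȳ = 539590.00/11270.00 = 47.88 mm.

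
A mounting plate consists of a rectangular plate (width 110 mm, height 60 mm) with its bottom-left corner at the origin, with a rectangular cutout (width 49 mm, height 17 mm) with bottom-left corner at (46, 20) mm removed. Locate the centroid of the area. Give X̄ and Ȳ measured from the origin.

X̄ = 52.76 mm, Ȳ = 30.22 mm

plate: A = 110 × 60 = 6600.00, centroid at (55.00, 30.00).
hole: A = −(49 × 17) = -833.00, centroid at (70.50, 28.50).
ΣA = 5767.00 mm², ΣAX̄ = 304273.50 mm³, ΣAȲ = 174259.50 mm³.
X̄ = 304273.50/5767.00 = 52.76 mm; Ȳ = 174259.50/5767.00 = 30.22 mm.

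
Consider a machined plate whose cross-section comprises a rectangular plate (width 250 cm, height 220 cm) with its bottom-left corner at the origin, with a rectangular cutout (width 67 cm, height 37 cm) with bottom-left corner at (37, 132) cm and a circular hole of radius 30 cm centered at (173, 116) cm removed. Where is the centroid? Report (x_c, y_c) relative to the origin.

plate: A = 250 × 220 = 55000.00, centroid at (125.00, 110.00).
hole 1: A = −(67 × 37) = -2479.00, centroid at (70.50, 150.50).
hole 2: A = −π·30² = -2827.43, centroid at (173.00, 116.00).
ΣA = 49693.57 cm², ΣAx_c = 6211084.52 cm³, ΣAy_c = 5348928.23 cm³.
x_c = 6211084.52/49693.57 = 124.99 cm; y_c = 5348928.23/49693.57 = 107.64 cm.

x_c = 124.99 cm, y_c = 107.64 cm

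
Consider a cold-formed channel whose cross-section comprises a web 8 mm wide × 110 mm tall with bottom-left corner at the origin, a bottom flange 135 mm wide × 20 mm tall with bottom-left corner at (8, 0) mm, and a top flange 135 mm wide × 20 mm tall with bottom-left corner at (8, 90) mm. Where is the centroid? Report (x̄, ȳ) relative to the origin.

x̄ = 65.48 mm, ȳ = 55.00 mm

Part | A | x̄ᵢ | ȳᵢ | A·x̄ᵢ | A·ȳᵢ
web | 880.00 | 4.00 | 55.00 | 3520.00 | 48400.00
bottom flange | 2700.00 | 75.50 | 10.00 | 203850.00 | 27000.00
top flange | 2700.00 | 75.50 | 100.00 | 203850.00 | 270000.00
Σ | 6280.00 |  |  | 411220.00 | 345400.00
x̄ = 411220.00 / 6280.00 = 65.48 mm
ȳ = 345400.00 / 6280.00 = 55.00 mm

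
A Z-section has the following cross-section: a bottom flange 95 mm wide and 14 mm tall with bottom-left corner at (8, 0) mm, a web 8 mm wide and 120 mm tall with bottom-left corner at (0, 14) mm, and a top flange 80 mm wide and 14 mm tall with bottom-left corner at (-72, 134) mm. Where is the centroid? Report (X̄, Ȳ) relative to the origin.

X̄ = 12.26 mm, Ȳ = 69.87 mm

bottom flange: A = 95 × 14 = 1330.00, centroid at (55.50, 7.00).
web: A = 8 × 120 = 960.00, centroid at (4.00, 74.00).
top flange: A = 80 × 14 = 1120.00, centroid at (-32.00, 141.00).
ΣA = 3410.00 mm², ΣAX̄ = 41815.00 mm³, ΣAȲ = 238270.00 mm³.
X̄ = 41815.00/3410.00 = 12.26 mm; Ȳ = 238270.00/3410.00 = 69.87 mm.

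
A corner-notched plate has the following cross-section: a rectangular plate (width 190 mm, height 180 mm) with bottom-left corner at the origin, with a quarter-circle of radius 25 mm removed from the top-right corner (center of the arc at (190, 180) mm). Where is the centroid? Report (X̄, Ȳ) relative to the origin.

Part | A | x̄ᵢ | ȳᵢ | A·x̄ᵢ | A·ȳᵢ
plate | 34200.00 | 95.00 | 90.00 | 3249000.00 | 3078000.00
removed quarter-circle | -490.87 | 179.39 | 169.39 | -88057.70 | -83148.96
Σ | 33709.13 |  |  | 3160942.30 | 2994851.04
X̄ = 3160942.30 / 33709.13 = 93.77 mm
Ȳ = 2994851.04 / 33709.13 = 88.84 mm

X̄ = 93.77 mm, Ȳ = 88.84 mm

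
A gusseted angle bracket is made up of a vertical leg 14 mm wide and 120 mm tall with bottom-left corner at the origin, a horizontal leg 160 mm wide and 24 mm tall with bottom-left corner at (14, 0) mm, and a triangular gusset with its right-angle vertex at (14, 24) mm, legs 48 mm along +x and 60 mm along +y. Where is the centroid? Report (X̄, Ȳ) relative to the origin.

vertical leg: A = 14 × 120 = 1680.00, centroid at (7.00, 60.00).
horizontal leg: A = 160 × 24 = 3840.00, centroid at (94.00, 12.00).
gusset: A = ½·48·60 = 1440.00, centroid at (30.00, 44.00).
ΣA = 6960.00 mm²
ΣAX̄ = (1680.00)(7.00) + (3840.00)(94.00) + (1440.00)(30.00) = 415920.00 mm³
ΣAȲ = (1680.00)(60.00) + (3840.00)(12.00) + (1440.00)(44.00) = 210240.00 mm³
X̄ = 415920.00 / 6960.00 = 59.76 mm
Ȳ = 210240.00 / 6960.00 = 30.21 mm

X̄ = 59.76 mm, Ȳ = 30.21 mm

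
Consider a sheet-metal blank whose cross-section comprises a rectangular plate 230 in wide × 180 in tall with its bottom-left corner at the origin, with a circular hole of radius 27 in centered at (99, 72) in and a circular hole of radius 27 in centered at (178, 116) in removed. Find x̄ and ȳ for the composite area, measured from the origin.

Part | A | x̄ᵢ | ȳᵢ | A·x̄ᵢ | A·ȳᵢ
plate | 41400.00 | 115.00 | 90.00 | 4761000.00 | 3726000.00
hole 1 | -2290.22 | 99.00 | 72.00 | -226731.88 | -164895.92
hole 2 | -2290.22 | 178.00 | 116.00 | -407659.35 | -265665.64
Σ | 36819.56 |  |  | 4126608.77 | 3295438.44
x̄ = 4126608.77 / 36819.56 = 112.08 in
ȳ = 3295438.44 / 36819.56 = 89.50 in

x̄ = 112.08 in, ȳ = 89.50 in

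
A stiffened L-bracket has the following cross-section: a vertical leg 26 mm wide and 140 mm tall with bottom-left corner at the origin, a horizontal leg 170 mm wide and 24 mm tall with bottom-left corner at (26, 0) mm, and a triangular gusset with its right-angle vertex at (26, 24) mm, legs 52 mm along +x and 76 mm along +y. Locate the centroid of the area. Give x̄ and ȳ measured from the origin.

vertical leg: A = 26 × 140 = 3640.00, centroid at (13.00, 70.00).
horizontal leg: A = 170 × 24 = 4080.00, centroid at (111.00, 12.00).
gusset: A = ½·52·76 = 1976.00, centroid at (43.33, 49.33).
ΣA = 9696.00 mm²
ΣAx̄ = (3640.00)(13.00) + (4080.00)(111.00) + (1976.00)(43.33) = 585826.67 mm³
ΣAȳ = (3640.00)(70.00) + (4080.00)(12.00) + (1976.00)(49.33) = 401242.67 mm³
x̄ = 585826.67 / 9696.00 = 60.42 mm
ȳ = 401242.67 / 9696.00 = 41.38 mm

x̄ = 60.42 mm, ȳ = 41.38 mm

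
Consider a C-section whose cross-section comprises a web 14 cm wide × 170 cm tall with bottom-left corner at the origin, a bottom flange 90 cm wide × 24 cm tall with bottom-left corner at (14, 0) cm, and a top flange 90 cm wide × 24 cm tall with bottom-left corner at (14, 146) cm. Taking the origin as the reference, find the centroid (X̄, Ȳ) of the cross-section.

X̄ = 40.53 cm, Ȳ = 85.00 cm

web: A = 14 × 170 = 2380.00, centroid at (7.00, 85.00).
bottom flange: A = 90 × 24 = 2160.00, centroid at (59.00, 12.00).
top flange: A = 90 × 24 = 2160.00, centroid at (59.00, 158.00).
ΣA = 6700.00 cm²
ΣAX̄ = (2380.00)(7.00) + (2160.00)(59.00) + (2160.00)(59.00) = 271540.00 cm³
ΣAȲ = (2380.00)(85.00) + (2160.00)(12.00) + (2160.00)(158.00) = 569500.00 cm³
X̄ = 271540.00 / 6700.00 = 40.53 cm
Ȳ = 569500.00 / 6700.00 = 85.00 cm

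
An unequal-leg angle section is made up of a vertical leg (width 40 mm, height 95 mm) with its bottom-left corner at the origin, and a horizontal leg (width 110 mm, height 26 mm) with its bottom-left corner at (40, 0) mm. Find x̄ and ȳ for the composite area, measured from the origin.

Part | A | x̄ᵢ | ȳᵢ | A·x̄ᵢ | A·ȳᵢ
vertical leg | 3800.00 | 20.00 | 47.50 | 76000.00 | 180500.00
horizontal leg | 2860.00 | 95.00 | 13.00 | 271700.00 | 37180.00
Σ | 6660.00 |  |  | 347700.00 | 217680.00
x̄ = 347700.00 / 6660.00 = 52.21 mm
ȳ = 217680.00 / 6660.00 = 32.68 mm

x̄ = 52.21 mm, ȳ = 32.68 mm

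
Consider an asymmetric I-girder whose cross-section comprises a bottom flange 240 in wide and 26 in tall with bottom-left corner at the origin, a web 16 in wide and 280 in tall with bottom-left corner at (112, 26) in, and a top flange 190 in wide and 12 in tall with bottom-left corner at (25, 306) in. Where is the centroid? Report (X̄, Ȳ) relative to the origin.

bottom flange: A = 240 × 26 = 6240.00, centroid at (120.00, 13.00).
web: A = 16 × 280 = 4480.00, centroid at (120.00, 166.00).
top flange: A = 190 × 12 = 2280.00, centroid at (120.00, 312.00).
ΣA = 13000.00 in²
ΣAX̄ = (6240.00)(120.00) + (4480.00)(120.00) + (2280.00)(120.00) = 1560000.00 in³
ΣAȲ = (6240.00)(13.00) + (4480.00)(166.00) + (2280.00)(312.00) = 1536160.00 in³
X̄ = 1560000.00 / 13000.00 = 120.00 in
Ȳ = 1536160.00 / 13000.00 = 118.17 in

X̄ = 120.00 in, Ȳ = 118.17 in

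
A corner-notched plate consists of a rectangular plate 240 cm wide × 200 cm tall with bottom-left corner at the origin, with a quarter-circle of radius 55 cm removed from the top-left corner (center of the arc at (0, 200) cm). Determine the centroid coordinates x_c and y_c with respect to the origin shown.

plate: A = 240 × 200 = 48000.00, centroid at (120.00, 100.00).
removed quarter-circle: A = −¼π·55² = -2375.83, centroid at (23.34, 176.66).
ΣA = 45624.17 cm², ΣAx_c = 5704541.67 cm³, ΣAy_c = 4380292.44 cm³.
x_c = 5704541.67/45624.17 = 125.03 cm; y_c = 4380292.44/45624.17 = 96.01 cm.

x_c = 125.03 cm, y_c = 96.01 cm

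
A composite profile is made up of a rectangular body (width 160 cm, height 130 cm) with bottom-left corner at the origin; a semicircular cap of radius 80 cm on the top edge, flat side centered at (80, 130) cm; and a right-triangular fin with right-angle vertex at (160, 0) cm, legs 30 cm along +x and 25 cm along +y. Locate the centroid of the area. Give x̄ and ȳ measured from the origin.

x̄ = 81.08 cm, ȳ = 96.17 cm

rectangular body: A = 160 × 130 = 20800.00, centroid at (80.00, 65.00).
semicircular top: A = ½π·80² = 10053.10, centroid at (80.00, 163.95).
triangular fin: A = ½·30·25 = 375.00, centroid at (170.00, 8.33).
ΣA = 31228.10 cm²
ΣAx̄ = (20800.00)(80.00) + (10053.10)(80.00) + (375.00)(170.00) = 2531997.72 cm³
ΣAȳ = (20800.00)(65.00) + (10053.10)(163.95) + (375.00)(8.33) = 3003360.88 cm³
x̄ = 2531997.72 / 31228.10 = 81.08 cm
ȳ = 3003360.88 / 31228.10 = 96.17 cm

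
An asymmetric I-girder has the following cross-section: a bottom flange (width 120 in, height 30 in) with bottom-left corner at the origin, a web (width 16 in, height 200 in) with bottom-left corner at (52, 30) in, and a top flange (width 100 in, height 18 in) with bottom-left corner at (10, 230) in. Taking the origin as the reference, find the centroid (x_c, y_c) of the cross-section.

Part | A | x̄ᵢ | ȳᵢ | A·x̄ᵢ | A·ȳᵢ
bottom flange | 3600.00 | 60.00 | 15.00 | 216000.00 | 54000.00
web | 3200.00 | 60.00 | 130.00 | 192000.00 | 416000.00
top flange | 1800.00 | 60.00 | 239.00 | 108000.00 | 430200.00
Σ | 8600.00 |  |  | 516000.00 | 900200.00
x_c = 516000.00 / 8600.00 = 60.00 in
y_c = 900200.00 / 8600.00 = 104.67 in

x_c = 60.00 in, y_c = 104.67 in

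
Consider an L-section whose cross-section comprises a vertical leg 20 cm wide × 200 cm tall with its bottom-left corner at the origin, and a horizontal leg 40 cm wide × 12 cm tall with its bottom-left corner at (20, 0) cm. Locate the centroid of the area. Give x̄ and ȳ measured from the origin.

vertical leg: A = 20 × 200 = 4000.00, centroid at (10.00, 100.00).
horizontal leg: A = 40 × 12 = 480.00, centroid at (40.00, 6.00).
ΣA = 4480.00 cm², ΣAx̄ = 59200.00 cm³, ΣAȳ = 402880.00 cm³.
x̄ = 59200.00/4480.00 = 13.21 cm; ȳ = 402880.00/4480.00 = 89.93 cm.

x̄ = 13.21 cm, ȳ = 89.93 cm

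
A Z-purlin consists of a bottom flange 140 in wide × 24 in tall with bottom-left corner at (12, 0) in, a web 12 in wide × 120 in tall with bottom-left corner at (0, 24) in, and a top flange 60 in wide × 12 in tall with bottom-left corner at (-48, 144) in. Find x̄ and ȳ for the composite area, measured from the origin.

x̄ = 49.13 in, ȳ = 48.78 in

bottom flange: A = 140 × 24 = 3360.00, centroid at (82.00, 12.00).
web: A = 12 × 120 = 1440.00, centroid at (6.00, 84.00).
top flange: A = 60 × 12 = 720.00, centroid at (-18.00, 150.00).
ΣA = 5520.00 in², ΣAx̄ = 271200.00 in³, ΣAȳ = 269280.00 in³.
x̄ = 271200.00/5520.00 = 49.13 in; ȳ = 269280.00/5520.00 = 48.78 in.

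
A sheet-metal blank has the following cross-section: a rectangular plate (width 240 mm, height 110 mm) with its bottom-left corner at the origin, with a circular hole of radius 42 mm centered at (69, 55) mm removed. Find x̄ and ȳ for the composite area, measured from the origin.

x̄ = 133.55 mm, ȳ = 55.00 mm

plate: A = 240 × 110 = 26400.00, centroid at (120.00, 55.00).
hole: A = −π·42² = -5541.77, centroid at (69.00, 55.00).
ΣA = 20858.23 mm²
ΣAx̄ = (26400.00)(120.00) + (-5541.77)(69.00) = 2785617.91 mm³
ΣAȳ = (26400.00)(55.00) + (-5541.77)(55.00) = 1147202.68 mm³
x̄ = 2785617.91 / 20858.23 = 133.55 mm
ȳ = 1147202.68 / 20858.23 = 55.00 mm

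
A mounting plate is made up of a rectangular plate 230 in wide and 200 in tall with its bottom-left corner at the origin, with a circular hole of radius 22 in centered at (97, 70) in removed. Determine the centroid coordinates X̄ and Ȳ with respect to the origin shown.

Part | A | x̄ᵢ | ȳᵢ | A·x̄ᵢ | A·ȳᵢ
plate | 46000.00 | 115.00 | 100.00 | 5290000.00 | 4600000.00
hole | -1520.53 | 97.00 | 70.00 | -147491.49 | -106437.16
Σ | 44479.47 |  |  | 5142508.51 | 4493562.84
X̄ = 5142508.51 / 44479.47 = 115.62 in
Ȳ = 4493562.84 / 44479.47 = 101.03 in

X̄ = 115.62 in, Ȳ = 101.03 in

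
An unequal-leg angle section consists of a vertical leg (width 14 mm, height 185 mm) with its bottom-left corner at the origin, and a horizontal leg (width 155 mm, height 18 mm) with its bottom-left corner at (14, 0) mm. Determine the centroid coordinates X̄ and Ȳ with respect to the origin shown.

X̄ = 50.82 mm, Ȳ = 49.20 mm

vertical leg: A = 14 × 185 = 2590.00, centroid at (7.00, 92.50).
horizontal leg: A = 155 × 18 = 2790.00, centroid at (91.50, 9.00).
ΣA = 5380.00 mm², ΣAX̄ = 273415.00 mm³, ΣAȲ = 264685.00 mm³.
X̄ = 273415.00/5380.00 = 50.82 mm; Ȳ = 264685.00/5380.00 = 49.20 mm.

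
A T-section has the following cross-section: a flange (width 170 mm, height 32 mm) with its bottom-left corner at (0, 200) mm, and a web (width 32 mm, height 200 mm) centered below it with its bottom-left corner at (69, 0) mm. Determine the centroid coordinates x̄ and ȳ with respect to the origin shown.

web: A = 32 × 200 = 6400.00, centroid at (85.00, 100.00).
flange: A = 170 × 32 = 5440.00, centroid at (85.00, 216.00).
ΣA = 11840.00 mm²
ΣAx̄ = (6400.00)(85.00) + (5440.00)(85.00) = 1006400.00 mm³
ΣAȳ = (6400.00)(100.00) + (5440.00)(216.00) = 1815040.00 mm³
x̄ = 1006400.00 / 11840.00 = 85.00 mm
ȳ = 1815040.00 / 11840.00 = 153.30 mm

x̄ = 85.00 mm, ȳ = 153.30 mm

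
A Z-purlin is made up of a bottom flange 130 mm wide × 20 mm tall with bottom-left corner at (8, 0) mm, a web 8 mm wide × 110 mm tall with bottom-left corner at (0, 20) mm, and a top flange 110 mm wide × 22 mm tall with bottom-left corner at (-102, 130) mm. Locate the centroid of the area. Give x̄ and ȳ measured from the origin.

x̄ = 13.49 mm, ȳ = 73.43 mm

bottom flange: A = 130 × 20 = 2600.00, centroid at (73.00, 10.00).
web: A = 8 × 110 = 880.00, centroid at (4.00, 75.00).
top flange: A = 110 × 22 = 2420.00, centroid at (-47.00, 141.00).
ΣA = 5900.00 mm²
ΣAx̄ = (2600.00)(73.00) + (880.00)(4.00) + (2420.00)(-47.00) = 79580.00 mm³
ΣAȳ = (2600.00)(10.00) + (880.00)(75.00) + (2420.00)(141.00) = 433220.00 mm³
x̄ = 79580.00 / 5900.00 = 13.49 mm
ȳ = 433220.00 / 5900.00 = 73.43 mm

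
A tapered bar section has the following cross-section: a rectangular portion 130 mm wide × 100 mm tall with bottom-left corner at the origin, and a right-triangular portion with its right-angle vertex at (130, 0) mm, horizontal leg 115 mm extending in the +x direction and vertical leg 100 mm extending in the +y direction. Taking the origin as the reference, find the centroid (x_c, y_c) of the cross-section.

rectangular portion: A = 130 × 100 = 13000.00, centroid at (65.00, 50.00).
triangular portion: A = ½·115·100 = 5750.00, centroid at (168.33, 33.33).
ΣA = 18750.00 mm², ΣAx_c = 1812916.67 mm³, ΣAy_c = 841666.67 mm³.
x_c = 1812916.67/18750.00 = 96.69 mm; y_c = 841666.67/18750.00 = 44.89 mm.

x_c = 96.69 mm, y_c = 44.89 mm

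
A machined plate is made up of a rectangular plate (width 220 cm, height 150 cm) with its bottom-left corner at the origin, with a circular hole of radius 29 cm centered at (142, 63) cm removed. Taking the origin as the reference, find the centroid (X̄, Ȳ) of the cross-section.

X̄ = 107.22 cm, Ȳ = 76.04 cm

plate: A = 220 × 150 = 33000.00, centroid at (110.00, 75.00).
hole: A = −π·29² = -2642.08, centroid at (142.00, 63.00).
ΣA = 30357.92 cm²
ΣAX̄ = (33000.00)(110.00) + (-2642.08)(142.00) = 3254824.72 cm³
ΣAȲ = (33000.00)(75.00) + (-2642.08)(63.00) = 2308549.00 cm³
X̄ = 3254824.72 / 30357.92 = 107.22 cm
Ȳ = 2308549.00 / 30357.92 = 76.04 cm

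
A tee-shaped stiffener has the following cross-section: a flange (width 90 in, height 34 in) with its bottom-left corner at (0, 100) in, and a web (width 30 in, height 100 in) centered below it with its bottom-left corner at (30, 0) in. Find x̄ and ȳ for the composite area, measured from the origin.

Part | A | x̄ᵢ | ȳᵢ | A·x̄ᵢ | A·ȳᵢ
web | 3000.00 | 45.00 | 50.00 | 135000.00 | 150000.00
flange | 3060.00 | 45.00 | 117.00 | 137700.00 | 358020.00
Σ | 6060.00 |  |  | 272700.00 | 508020.00
x̄ = 272700.00 / 6060.00 = 45.00 in
ȳ = 508020.00 / 6060.00 = 83.83 in

x̄ = 45.00 in, ȳ = 83.83 in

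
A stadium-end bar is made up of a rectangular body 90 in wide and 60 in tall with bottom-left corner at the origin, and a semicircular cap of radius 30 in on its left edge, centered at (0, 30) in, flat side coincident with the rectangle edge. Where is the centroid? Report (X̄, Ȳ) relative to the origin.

rectangular body: A = 90 × 60 = 5400.00, centroid at (45.00, 30.00).
semicircular end: A = ½π·30² = 1413.72, centroid at (-12.73, 30.00).
ΣA = 6813.72 in², ΣAX̄ = 225000.00 in³, ΣAȲ = 204411.50 in³.
X̄ = 225000.00/6813.72 = 33.02 in; Ȳ = 204411.50/6813.72 = 30.00 in.

X̄ = 33.02 in, Ȳ = 30.00 in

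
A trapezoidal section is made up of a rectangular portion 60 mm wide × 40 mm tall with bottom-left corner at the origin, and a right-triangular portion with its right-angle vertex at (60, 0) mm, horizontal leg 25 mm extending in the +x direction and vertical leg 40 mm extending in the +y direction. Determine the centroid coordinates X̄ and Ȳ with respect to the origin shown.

X̄ = 36.61 mm, Ȳ = 18.85 mm

Part | A | x̄ᵢ | ȳᵢ | A·x̄ᵢ | A·ȳᵢ
rectangular portion | 2400.00 | 30.00 | 20.00 | 72000.00 | 48000.00
triangular portion | 500.00 | 68.33 | 13.33 | 34166.67 | 6666.67
Σ | 2900.00 |  |  | 106166.67 | 54666.67
X̄ = 106166.67 / 2900.00 = 36.61 mm
Ȳ = 54666.67 / 2900.00 = 18.85 mm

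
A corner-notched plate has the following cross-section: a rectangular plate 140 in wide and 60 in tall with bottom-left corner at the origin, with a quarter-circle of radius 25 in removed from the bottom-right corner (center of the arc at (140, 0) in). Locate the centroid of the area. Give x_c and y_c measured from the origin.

x_c = 66.31 in, y_c = 31.20 in

Part | A | x̄ᵢ | ȳᵢ | A·x̄ᵢ | A·ȳᵢ
plate | 8400.00 | 70.00 | 30.00 | 588000.00 | 252000.00
removed quarter-circle | -490.87 | 129.39 | 10.61 | -63514.01 | -5208.33
Σ | 7909.13 |  |  | 524485.99 | 246791.67
x_c = 524485.99 / 7909.13 = 66.31 in
y_c = 246791.67 / 7909.13 = 31.20 in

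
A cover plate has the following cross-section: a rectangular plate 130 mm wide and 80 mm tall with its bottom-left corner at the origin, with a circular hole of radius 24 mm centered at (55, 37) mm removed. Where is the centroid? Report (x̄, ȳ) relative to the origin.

plate: A = 130 × 80 = 10400.00, centroid at (65.00, 40.00).
hole: A = −π·24² = -1809.56, centroid at (55.00, 37.00).
ΣA = 8590.44 mm²
ΣAx̄ = (10400.00)(65.00) + (-1809.56)(55.00) = 576474.34 mm³
ΣAȳ = (10400.00)(40.00) + (-1809.56)(37.00) = 349046.38 mm³
x̄ = 576474.34 / 8590.44 = 67.11 mm
ȳ = 349046.38 / 8590.44 = 40.63 mm

x̄ = 67.11 mm, ȳ = 40.63 mm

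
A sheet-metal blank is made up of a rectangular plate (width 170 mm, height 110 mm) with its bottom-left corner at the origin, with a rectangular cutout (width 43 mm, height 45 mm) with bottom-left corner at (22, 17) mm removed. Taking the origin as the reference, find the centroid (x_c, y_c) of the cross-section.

x_c = 89.79 mm, y_c = 56.79 mm

plate: A = 170 × 110 = 18700.00, centroid at (85.00, 55.00).
hole: A = −(43 × 45) = -1935.00, centroid at (43.50, 39.50).
ΣA = 16765.00 mm²
ΣAx_c = (18700.00)(85.00) + (-1935.00)(43.50) = 1505327.50 mm³
ΣAy_c = (18700.00)(55.00) + (-1935.00)(39.50) = 952067.50 mm³
x_c = 1505327.50 / 16765.00 = 89.79 mm
y_c = 952067.50 / 16765.00 = 56.79 mm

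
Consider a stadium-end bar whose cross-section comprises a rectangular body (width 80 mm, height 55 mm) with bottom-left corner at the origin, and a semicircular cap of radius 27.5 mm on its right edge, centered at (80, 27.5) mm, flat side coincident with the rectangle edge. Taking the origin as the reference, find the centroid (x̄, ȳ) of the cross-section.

rectangular body: A = 80 × 55 = 4400.00, centroid at (40.00, 27.50).
semicircular end: A = ½π·27.5² = 1187.91, centroid at (91.67, 27.50).
ΣA = 5587.91 mm², ΣAx̄ = 284897.76 mm³, ΣAȳ = 153667.65 mm³.
x̄ = 284897.76/5587.91 = 50.98 mm; ȳ = 153667.65/5587.91 = 27.50 mm.

x̄ = 50.98 mm, ȳ = 27.50 mm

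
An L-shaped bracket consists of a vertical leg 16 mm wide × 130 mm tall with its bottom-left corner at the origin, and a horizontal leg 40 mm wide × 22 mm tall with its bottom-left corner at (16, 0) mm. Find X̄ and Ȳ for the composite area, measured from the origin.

X̄ = 16.32 mm, Ȳ = 48.95 mm

vertical leg: A = 16 × 130 = 2080.00, centroid at (8.00, 65.00).
horizontal leg: A = 40 × 22 = 880.00, centroid at (36.00, 11.00).
ΣA = 2960.00 mm²
ΣAX̄ = (2080.00)(8.00) + (880.00)(36.00) = 48320.00 mm³
ΣAȲ = (2080.00)(65.00) + (880.00)(11.00) = 144880.00 mm³
X̄ = 48320.00 / 2960.00 = 16.32 mm
Ȳ = 144880.00 / 2960.00 = 48.95 mm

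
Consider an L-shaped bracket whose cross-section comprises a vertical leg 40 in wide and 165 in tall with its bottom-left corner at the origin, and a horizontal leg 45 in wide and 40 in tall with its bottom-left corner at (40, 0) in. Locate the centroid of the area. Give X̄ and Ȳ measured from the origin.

vertical leg: A = 40 × 165 = 6600.00, centroid at (20.00, 82.50).
horizontal leg: A = 45 × 40 = 1800.00, centroid at (62.50, 20.00).
ΣA = 8400.00 in²
ΣAX̄ = (6600.00)(20.00) + (1800.00)(62.50) = 244500.00 in³
ΣAȲ = (6600.00)(82.50) + (1800.00)(20.00) = 580500.00 in³
X̄ = 244500.00 / 8400.00 = 29.11 in
Ȳ = 580500.00 / 8400.00 = 69.11 in

X̄ = 29.11 in, Ȳ = 69.11 in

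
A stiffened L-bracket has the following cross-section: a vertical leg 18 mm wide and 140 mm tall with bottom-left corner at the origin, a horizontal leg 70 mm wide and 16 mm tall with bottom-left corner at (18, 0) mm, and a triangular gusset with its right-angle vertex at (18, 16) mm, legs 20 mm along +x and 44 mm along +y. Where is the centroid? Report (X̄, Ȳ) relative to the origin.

X̄ = 22.77 mm, Ȳ = 48.74 mm

vertical leg: A = 18 × 140 = 2520.00, centroid at (9.00, 70.00).
horizontal leg: A = 70 × 16 = 1120.00, centroid at (53.00, 8.00).
gusset: A = ½·20·44 = 440.00, centroid at (24.67, 30.67).
ΣA = 4080.00 mm²
ΣAX̄ = (2520.00)(9.00) + (1120.00)(53.00) + (440.00)(24.67) = 92893.33 mm³
ΣAȲ = (2520.00)(70.00) + (1120.00)(8.00) + (440.00)(30.67) = 198853.33 mm³
X̄ = 92893.33 / 4080.00 = 22.77 mm
Ȳ = 198853.33 / 4080.00 = 48.74 mm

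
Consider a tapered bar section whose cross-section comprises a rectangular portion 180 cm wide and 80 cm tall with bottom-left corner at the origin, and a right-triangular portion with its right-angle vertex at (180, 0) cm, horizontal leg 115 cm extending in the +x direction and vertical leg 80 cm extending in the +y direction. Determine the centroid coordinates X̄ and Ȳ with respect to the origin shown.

rectangular portion: A = 180 × 80 = 14400.00, centroid at (90.00, 40.00).
triangular portion: A = ½·115·80 = 4600.00, centroid at (218.33, 26.67).
ΣA = 19000.00 cm², ΣAX̄ = 2300333.33 cm³, ΣAȲ = 698666.67 cm³.
X̄ = 2300333.33/19000.00 = 121.07 cm; Ȳ = 698666.67/19000.00 = 36.77 cm.

X̄ = 121.07 cm, Ȳ = 36.77 cm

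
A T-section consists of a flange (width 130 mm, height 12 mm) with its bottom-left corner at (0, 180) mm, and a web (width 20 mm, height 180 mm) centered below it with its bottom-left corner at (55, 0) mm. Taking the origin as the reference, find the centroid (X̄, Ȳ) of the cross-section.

web: A = 20 × 180 = 3600.00, centroid at (65.00, 90.00).
flange: A = 130 × 12 = 1560.00, centroid at (65.00, 186.00).
ΣA = 5160.00 mm²
ΣAX̄ = (3600.00)(65.00) + (1560.00)(65.00) = 335400.00 mm³
ΣAȲ = (3600.00)(90.00) + (1560.00)(186.00) = 614160.00 mm³
X̄ = 335400.00 / 5160.00 = 65.00 mm
Ȳ = 614160.00 / 5160.00 = 119.02 mm

X̄ = 65.00 mm, Ȳ = 119.02 mm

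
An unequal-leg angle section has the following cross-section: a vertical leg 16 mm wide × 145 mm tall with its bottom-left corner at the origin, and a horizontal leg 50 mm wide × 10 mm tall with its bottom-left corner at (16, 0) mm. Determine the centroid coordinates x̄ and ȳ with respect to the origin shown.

x̄ = 13.85 mm, ȳ = 60.53 mm

Part | A | x̄ᵢ | ȳᵢ | A·x̄ᵢ | A·ȳᵢ
vertical leg | 2320.00 | 8.00 | 72.50 | 18560.00 | 168200.00
horizontal leg | 500.00 | 41.00 | 5.00 | 20500.00 | 2500.00
Σ | 2820.00 |  |  | 39060.00 | 170700.00
x̄ = 39060.00 / 2820.00 = 13.85 mm
ȳ = 170700.00 / 2820.00 = 60.53 mm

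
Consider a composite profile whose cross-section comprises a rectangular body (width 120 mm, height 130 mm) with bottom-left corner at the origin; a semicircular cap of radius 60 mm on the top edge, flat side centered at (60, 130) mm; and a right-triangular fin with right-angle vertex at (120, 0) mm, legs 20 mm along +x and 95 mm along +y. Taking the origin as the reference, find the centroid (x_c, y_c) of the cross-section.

x_c = 62.85 mm, y_c = 86.61 mm

rectangular body: A = 120 × 130 = 15600.00, centroid at (60.00, 65.00).
semicircular top: A = ½π·60² = 5654.87, centroid at (60.00, 155.46).
triangular fin: A = ½·20·95 = 950.00, centroid at (126.67, 31.67).
ΣA = 22204.87 mm², ΣAx_c = 1395625.34 mm³, ΣAy_c = 1923216.01 mm³.
x_c = 1395625.34/22204.87 = 62.85 mm; y_c = 1923216.01/22204.87 = 86.61 mm.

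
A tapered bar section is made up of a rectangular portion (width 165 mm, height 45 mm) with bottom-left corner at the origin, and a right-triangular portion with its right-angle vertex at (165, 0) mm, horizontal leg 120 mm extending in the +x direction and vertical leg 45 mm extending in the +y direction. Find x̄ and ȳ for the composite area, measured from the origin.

x̄ = 115.17 mm, ȳ = 20.50 mm

rectangular portion: A = 165 × 45 = 7425.00, centroid at (82.50, 22.50).
triangular portion: A = ½·120·45 = 2700.00, centroid at (205.00, 15.00).
ΣA = 10125.00 mm², ΣAx̄ = 1166062.50 mm³, ΣAȳ = 207562.50 mm³.
x̄ = 1166062.50/10125.00 = 115.17 mm; ȳ = 207562.50/10125.00 = 20.50 mm.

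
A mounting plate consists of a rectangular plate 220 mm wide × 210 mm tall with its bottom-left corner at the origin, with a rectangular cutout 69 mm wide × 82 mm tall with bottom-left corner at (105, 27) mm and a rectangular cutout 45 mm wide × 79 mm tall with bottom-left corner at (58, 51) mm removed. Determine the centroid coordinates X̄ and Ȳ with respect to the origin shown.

X̄ = 108.32 mm, Ȳ = 112.05 mm

Part | A | x̄ᵢ | ȳᵢ | A·x̄ᵢ | A·ȳᵢ
plate | 46200.00 | 110.00 | 105.00 | 5082000.00 | 4851000.00
hole 1 | -5658.00 | 139.50 | 68.00 | -789291.00 | -384744.00
hole 2 | -3555.00 | 80.50 | 90.50 | -286177.50 | -321727.50
Σ | 36987.00 |  |  | 4006531.50 | 4144528.50
X̄ = 4006531.50 / 36987.00 = 108.32 mm
Ȳ = 4144528.50 / 36987.00 = 112.05 mm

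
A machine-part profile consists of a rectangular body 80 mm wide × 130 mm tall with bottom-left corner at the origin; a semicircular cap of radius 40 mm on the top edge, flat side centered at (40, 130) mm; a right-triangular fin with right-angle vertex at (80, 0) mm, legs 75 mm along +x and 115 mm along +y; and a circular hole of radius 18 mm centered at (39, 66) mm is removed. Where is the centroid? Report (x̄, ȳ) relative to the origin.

x̄ = 57.36 mm, ȳ = 70.55 mm

Part | A | x̄ᵢ | ȳᵢ | A·x̄ᵢ | A·ȳᵢ
rectangular body | 10400.00 | 40.00 | 65.00 | 416000.00 | 676000.00
semicircular top | 2513.27 | 40.00 | 146.98 | 100530.96 | 369392.30
triangular fin | 4312.50 | 105.00 | 38.33 | 452812.50 | 165312.50
hole | -1017.88 | 39.00 | 66.00 | -39697.16 | -67179.82
Σ | 16207.90 |  |  | 929646.30 | 1143524.99
x̄ = 929646.30 / 16207.90 = 57.36 mm
ȳ = 1143524.99 / 16207.90 = 70.55 mm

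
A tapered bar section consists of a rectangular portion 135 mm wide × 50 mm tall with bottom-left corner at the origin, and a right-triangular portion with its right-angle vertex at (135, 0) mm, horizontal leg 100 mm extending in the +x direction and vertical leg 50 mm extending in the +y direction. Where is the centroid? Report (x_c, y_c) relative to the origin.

Part | A | x̄ᵢ | ȳᵢ | A·x̄ᵢ | A·ȳᵢ
rectangular portion | 6750.00 | 67.50 | 25.00 | 455625.00 | 168750.00
triangular portion | 2500.00 | 168.33 | 16.67 | 420833.33 | 41666.67
Σ | 9250.00 |  |  | 876458.33 | 210416.67
x_c = 876458.33 / 9250.00 = 94.75 mm
y_c = 210416.67 / 9250.00 = 22.75 mm

x_c = 94.75 mm, y_c = 22.75 mm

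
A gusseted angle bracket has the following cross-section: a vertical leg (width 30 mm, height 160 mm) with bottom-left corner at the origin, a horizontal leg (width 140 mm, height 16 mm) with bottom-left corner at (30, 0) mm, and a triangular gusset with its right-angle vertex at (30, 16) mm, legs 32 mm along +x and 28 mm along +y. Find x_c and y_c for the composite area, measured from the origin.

x_c = 41.96 mm, y_c = 55.19 mm

vertical leg: A = 30 × 160 = 4800.00, centroid at (15.00, 80.00).
horizontal leg: A = 140 × 16 = 2240.00, centroid at (100.00, 8.00).
gusset: A = ½·32·28 = 448.00, centroid at (40.67, 25.33).
ΣA = 7488.00 mm²
ΣAx_c = (4800.00)(15.00) + (2240.00)(100.00) + (448.00)(40.67) = 314218.67 mm³
ΣAy_c = (4800.00)(80.00) + (2240.00)(8.00) + (448.00)(25.33) = 413269.33 mm³
x_c = 314218.67 / 7488.00 = 41.96 mm
y_c = 413269.33 / 7488.00 = 55.19 mm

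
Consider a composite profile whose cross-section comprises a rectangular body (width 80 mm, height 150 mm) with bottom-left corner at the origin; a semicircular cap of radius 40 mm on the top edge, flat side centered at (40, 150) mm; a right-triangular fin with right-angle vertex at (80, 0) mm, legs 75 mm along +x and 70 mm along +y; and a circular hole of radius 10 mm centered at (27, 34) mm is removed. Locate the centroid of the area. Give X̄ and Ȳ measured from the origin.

Part | A | x̄ᵢ | ȳᵢ | A·x̄ᵢ | A·ȳᵢ
rectangular body | 12000.00 | 40.00 | 75.00 | 480000.00 | 900000.00
semicircular top | 2513.27 | 40.00 | 166.98 | 100530.96 | 419657.79
triangular fin | 2625.00 | 105.00 | 23.33 | 275625.00 | 61250.00
hole | -314.16 | 27.00 | 34.00 | -8482.30 | -10681.42
Σ | 16824.11 |  |  | 847673.66 | 1370226.37
X̄ = 847673.66 / 16824.11 = 50.38 mm
Ȳ = 1370226.37 / 16824.11 = 81.44 mm

X̄ = 50.38 mm, Ȳ = 81.44 mm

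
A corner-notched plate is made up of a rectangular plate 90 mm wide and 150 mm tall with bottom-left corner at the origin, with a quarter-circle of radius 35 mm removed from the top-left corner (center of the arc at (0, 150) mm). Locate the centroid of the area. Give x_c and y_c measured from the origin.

x_c = 47.31 mm, y_c = 70.38 mm

plate: A = 90 × 150 = 13500.00, centroid at (45.00, 75.00).
removed quarter-circle: A = −¼π·35² = -962.11, centroid at (14.85, 135.15).
ΣA = 12537.89 mm², ΣAx_c = 593208.33 mm³, ΣAy_c = 882474.75 mm³.
x_c = 593208.33/12537.89 = 47.31 mm; y_c = 882474.75/12537.89 = 70.38 mm.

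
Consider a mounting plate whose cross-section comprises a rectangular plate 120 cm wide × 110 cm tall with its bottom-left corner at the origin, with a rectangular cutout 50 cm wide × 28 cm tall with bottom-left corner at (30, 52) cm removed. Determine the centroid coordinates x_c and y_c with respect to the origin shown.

plate: A = 120 × 110 = 13200.00, centroid at (60.00, 55.00).
hole: A = −(50 × 28) = -1400.00, centroid at (55.00, 66.00).
ΣA = 11800.00 cm², ΣAx_c = 715000.00 cm³, ΣAy_c = 633600.00 cm³.
x_c = 715000.00/11800.00 = 60.59 cm; y_c = 633600.00/11800.00 = 53.69 cm.

x_c = 60.59 cm, y_c = 53.69 cm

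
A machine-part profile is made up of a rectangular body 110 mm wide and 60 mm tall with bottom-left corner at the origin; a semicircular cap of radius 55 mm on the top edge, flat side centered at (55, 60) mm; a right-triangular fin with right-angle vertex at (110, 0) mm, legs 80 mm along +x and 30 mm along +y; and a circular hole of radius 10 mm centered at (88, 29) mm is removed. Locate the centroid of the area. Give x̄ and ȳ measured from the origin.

rectangular body: A = 110 × 60 = 6600.00, centroid at (55.00, 30.00).
semicircular top: A = ½π·55² = 4751.66, centroid at (55.00, 83.34).
triangular fin: A = ½·80·30 = 1200.00, centroid at (136.67, 10.00).
hole: A = −π·10² = -314.16, centroid at (88.00, 29.00).
ΣA = 12237.50 mm², ΣAx̄ = 760695.22 mm³, ΣAȳ = 596905.58 mm³.
x̄ = 760695.22/12237.50 = 62.16 mm; ȳ = 596905.58/12237.50 = 48.78 mm.

x̄ = 62.16 mm, ȳ = 48.78 mm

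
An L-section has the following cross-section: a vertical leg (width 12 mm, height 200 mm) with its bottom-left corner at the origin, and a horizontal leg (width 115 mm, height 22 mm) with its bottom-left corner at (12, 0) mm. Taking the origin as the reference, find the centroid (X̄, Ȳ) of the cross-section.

X̄ = 38.59 mm, Ȳ = 54.33 mm

Part | A | x̄ᵢ | ȳᵢ | A·x̄ᵢ | A·ȳᵢ
vertical leg | 2400.00 | 6.00 | 100.00 | 14400.00 | 240000.00
horizontal leg | 2530.00 | 69.50 | 11.00 | 175835.00 | 27830.00
Σ | 4930.00 |  |  | 190235.00 | 267830.00
X̄ = 190235.00 / 4930.00 = 38.59 mm
Ȳ = 267830.00 / 4930.00 = 54.33 mm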